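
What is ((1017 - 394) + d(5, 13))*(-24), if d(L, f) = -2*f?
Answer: -14328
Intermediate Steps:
((1017 - 394) + d(5, 13))*(-24) = ((1017 - 394) - 2*13)*(-24) = (623 - 26)*(-24) = 597*(-24) = -14328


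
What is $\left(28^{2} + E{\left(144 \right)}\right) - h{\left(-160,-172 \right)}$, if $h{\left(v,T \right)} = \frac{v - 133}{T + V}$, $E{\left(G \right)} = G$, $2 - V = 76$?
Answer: $\frac{227995}{246} \approx 926.81$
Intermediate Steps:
$V = -74$ ($V = 2 - 76 = -74$)
$h{\left(v,T \right)} = \frac{-133 + v}{-74 + T}$ ($h{\left(v,T \right)} = \frac{v - 133}{T - 74} = \frac{-133 + v}{-74 + T}$)
$\left(28^{2} + E{\left(144 \right)}\right) - h{\left(-160,-172 \right)} = \left(28^{2} + 144\right) - \frac{-133 - 160}{-74 - 172} = \left(784 + 144\right) - \frac{1}{-246} \left(-293\right) = 928 - \left(- \frac{1}{246}\right) \left(-293\right) = 928 - \frac{293}{246} = \frac{227995}{246}$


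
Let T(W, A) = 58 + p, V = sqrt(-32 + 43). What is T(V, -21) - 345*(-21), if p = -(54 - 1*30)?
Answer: 7279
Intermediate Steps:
p = -24 (p = -(54 - 30) = -1*24 = -24)
V = sqrt(11) ≈ 3.3166
T(W, A) = 34 (T(W, A) = 58 - 24 = 34)
T(V, -21) - 345*(-21) = 34 - 345*(-21) = 34 + 7245 = 7279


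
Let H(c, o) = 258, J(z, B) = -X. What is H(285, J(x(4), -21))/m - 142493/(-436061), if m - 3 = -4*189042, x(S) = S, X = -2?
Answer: 35878571869/109911355355 ≈ 0.32643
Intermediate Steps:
J(z, B) = 2 (J(z, B) = -1*(-2) = 2)
m = -756165 (m = 3 - 4*189042 = 3 - 756168 = -756165)
H(285, J(x(4), -21))/m - 142493/(-436061) = 258/(-756165) - 142493/(-436061) = 258*(-1/756165) - 142493*(-1/436061) = -86/252055 + 142493/436061 = 35878571869/109911355355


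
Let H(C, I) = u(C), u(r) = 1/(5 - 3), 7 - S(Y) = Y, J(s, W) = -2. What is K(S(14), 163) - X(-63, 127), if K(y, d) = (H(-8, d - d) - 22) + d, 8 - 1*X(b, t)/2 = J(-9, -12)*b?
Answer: 755/2 ≈ 377.50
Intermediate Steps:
S(Y) = 7 - Y
u(r) = ½ (u(r) = 1/2 = ½)
H(C, I) = ½
X(b, t) = 16 + 4*b (X(b, t) = 16 - (-4)*b = 16 + 4*b)
K(y, d) = -43/2 + d (K(y, d) = (½ - 22) + d = -43/2 + d)
K(S(14), 163) - X(-63, 127) = (-43/2 + 163) - (16 + 4*(-63)) = 283/2 - (16 - 252) = 283/2 - 1*(-236) = 283/2 + 236 = 755/2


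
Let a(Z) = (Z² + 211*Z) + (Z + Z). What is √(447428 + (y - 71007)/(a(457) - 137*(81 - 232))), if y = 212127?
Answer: 2*√1327974708523457/108959 ≈ 668.90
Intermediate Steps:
a(Z) = Z² + 213*Z (a(Z) = (Z² + 211*Z) + 2*Z = Z² + 213*Z)
√(447428 + (y - 71007)/(a(457) - 137*(81 - 232))) = √(447428 + (212127 - 71007)/(457*(213 + 457) - 137*(81 - 232))) = √(447428 + 141120/(457*670 - 137*(-151))) = √(447428 + 141120/(306190 + 20687)) = √(447428 + 141120/326877) = √(447428 + 141120*(1/326877)) = √(447428 + 47040/108959) = √(48751354492/108959) = 2*√1327974708523457/108959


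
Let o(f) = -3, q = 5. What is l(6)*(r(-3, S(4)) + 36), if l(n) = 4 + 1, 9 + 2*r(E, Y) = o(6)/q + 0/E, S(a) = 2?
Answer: 156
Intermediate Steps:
r(E, Y) = -24/5 (r(E, Y) = -9/2 + (-3/5 + 0/E)/2 = -9/2 + (-3*⅕ + 0)/2 = -9/2 + (-⅗ + 0)/2 = -9/2 + (½)*(-⅗) = -9/2 - 3/10 = -24/5)
l(n) = 5
l(6)*(r(-3, S(4)) + 36) = 5*(-24/5 + 36) = 5*(156/5) = 156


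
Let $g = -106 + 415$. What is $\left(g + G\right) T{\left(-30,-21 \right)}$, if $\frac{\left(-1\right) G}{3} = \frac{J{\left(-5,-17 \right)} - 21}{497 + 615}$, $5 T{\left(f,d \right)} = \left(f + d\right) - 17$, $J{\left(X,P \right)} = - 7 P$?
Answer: $- \frac{2918169}{695} \approx -4198.8$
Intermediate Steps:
$T{\left(f,d \right)} = - \frac{17}{5} + \frac{d}{5} + \frac{f}{5}$ ($T{\left(f,d \right)} = \frac{\left(f + d\right) - 17}{5} = \frac{\left(d + f\right) - 17}{5} = \frac{-17 + d + f}{5} = - \frac{17}{5} + \frac{d}{5} + \frac{f}{5}$)
$g = 309$
$G = - \frac{147}{556}$ ($G = - 3 \frac{\left(-7\right) \left(-17\right) - 21}{497 + 615} = - 3 \frac{119 - 21}{1112} = - 3 \cdot 98 \cdot \frac{1}{1112} = \left(-3\right) \frac{49}{556} = - \frac{147}{556} \approx -0.26439$)
$\left(g + G\right) T{\left(-30,-21 \right)} = \left(309 - \frac{147}{556}\right) \left(- \frac{17}{5} + \frac{1}{5} \left(-21\right) + \frac{1}{5} \left(-30\right)\right) = \frac{171657 \left(- \frac{17}{5} - \frac{21}{5} - 6\right)}{556} = \frac{171657}{556} \left(- \frac{68}{5}\right) = - \frac{2918169}{695}$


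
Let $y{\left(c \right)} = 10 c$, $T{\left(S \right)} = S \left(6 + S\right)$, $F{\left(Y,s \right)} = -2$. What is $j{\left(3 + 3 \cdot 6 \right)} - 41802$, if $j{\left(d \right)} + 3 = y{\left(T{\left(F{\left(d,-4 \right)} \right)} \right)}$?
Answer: $-41885$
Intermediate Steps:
$j{\left(d \right)} = -83$ ($j{\left(d \right)} = -3 + 10 \left(- 2 \left(6 - 2\right)\right) = -3 + 10 \left(\left(-2\right) 4\right) = -3 + 10 \left(-8\right) = -3 - 80 = -83$)
$j{\left(3 + 3 \cdot 6 \right)} - 41802 = -83 - 41802 = -41885$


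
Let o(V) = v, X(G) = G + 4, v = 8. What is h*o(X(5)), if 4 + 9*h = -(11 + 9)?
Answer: -64/3 ≈ -21.333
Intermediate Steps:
X(G) = 4 + G
o(V) = 8
h = -8/3 (h = -4/9 + (-(11 + 9))/9 = -4/9 + (-1*20)/9 = -4/9 + (⅑)*(-20) = -4/9 - 20/9 = -8/3 ≈ -2.6667)
h*o(X(5)) = -8/3*8 = -64/3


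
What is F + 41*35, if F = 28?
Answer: 1463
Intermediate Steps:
F + 41*35 = 28 + 41*35 = 28 + 1435 = 1463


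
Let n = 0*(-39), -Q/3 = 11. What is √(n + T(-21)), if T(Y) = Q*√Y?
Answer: 3^(¾)*7^(¼)*√11*√(-I) ≈ 8.6955 - 8.6955*I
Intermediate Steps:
Q = -33 (Q = -3*11 = -33)
n = 0
T(Y) = -33*√Y
√(n + T(-21)) = √(0 - 33*I*√21) = √(-33*I*√21) = 3^(¾)*7^(¼)*√11*√(-I)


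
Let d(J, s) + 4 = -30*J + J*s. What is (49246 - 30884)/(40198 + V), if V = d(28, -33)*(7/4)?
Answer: 9181/18552 ≈ 0.49488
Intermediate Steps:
d(J, s) = -4 - 30*J + J*s (d(J, s) = -4 + (-30*J + J*s) = -4 - 30*J + J*s)
V = -3094 (V = (-4 - 30*28 + 28*(-33))*(7/4) = (-4 - 840 - 924)*(7*(1/4)) = -1768*7/4 = -3094)
(49246 - 30884)/(40198 + V) = (49246 - 30884)/(40198 - 3094) = 18362/37104 = 18362*(1/37104) = 9181/18552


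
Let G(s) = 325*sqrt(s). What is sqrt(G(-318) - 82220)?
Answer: sqrt(-82220 + 325*I*sqrt(318)) ≈ 10.1 + 286.92*I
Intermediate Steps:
sqrt(G(-318) - 82220) = sqrt(325*sqrt(-318) - 82220) = sqrt(325*(I*sqrt(318)) - 82220) = sqrt(325*I*sqrt(318) - 82220) = sqrt(-82220 + 325*I*sqrt(318))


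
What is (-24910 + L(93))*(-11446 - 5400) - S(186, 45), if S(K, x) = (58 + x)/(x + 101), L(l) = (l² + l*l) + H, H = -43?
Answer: 18827594877/146 ≈ 1.2896e+8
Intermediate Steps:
L(l) = -43 + 2*l² (L(l) = (l² + l*l) - 43 = (l² + l²) - 43 = 2*l² - 43 = -43 + 2*l²)
S(K, x) = (58 + x)/(101 + x)
(-24910 + L(93))*(-11446 - 5400) - S(186, 45) = (-24910 + (-43 + 2*93²))*(-11446 - 5400) - (58 + 45)/(101 + 45) = (-24910 + (-43 + 2*8649))*(-16846) - 103/146 = (-24910 + (-43 + 17298))*(-16846) - 103/146 = (-24910 + 17255)*(-16846) - 1*103/146 = -7655*(-16846) - 103/146 = 128956130 - 103/146 = 18827594877/146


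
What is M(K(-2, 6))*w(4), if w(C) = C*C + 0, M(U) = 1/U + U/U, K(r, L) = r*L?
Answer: 44/3 ≈ 14.667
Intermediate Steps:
K(r, L) = L*r
M(U) = 1 + 1/U (M(U) = 1/U + 1 = 1 + 1/U)
w(C) = C² (w(C) = C² + 0 = C²)
M(K(-2, 6))*w(4) = ((1 + 6*(-2))/((6*(-2))))*4² = ((1 - 12)/(-12))*16 = -1/12*(-11)*16 = (11/12)*16 = 44/3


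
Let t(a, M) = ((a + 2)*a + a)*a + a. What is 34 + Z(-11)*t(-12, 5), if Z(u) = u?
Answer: 14422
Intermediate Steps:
t(a, M) = a + a*(a + a*(2 + a)) (t(a, M) = ((2 + a)*a + a)*a + a = (a*(2 + a) + a)*a + a = (a + a*(2 + a))*a + a = a*(a + a*(2 + a)) + a = a + a*(a + a*(2 + a)))
34 + Z(-11)*t(-12, 5) = 34 - (-132)*(1 + (-12)**2 + 3*(-12)) = 34 - (-132)*(1 + 144 - 36) = 34 - (-132)*109 = 34 - 11*(-1308) = 34 + 14388 = 14422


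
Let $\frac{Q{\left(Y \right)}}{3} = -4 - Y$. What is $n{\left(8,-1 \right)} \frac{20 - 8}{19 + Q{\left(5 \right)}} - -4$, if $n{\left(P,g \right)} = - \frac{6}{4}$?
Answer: $\frac{25}{4} \approx 6.25$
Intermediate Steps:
$Q{\left(Y \right)} = -12 - 3 Y$ ($Q{\left(Y \right)} = 3 \left(-4 - Y\right) = -12 - 3 Y$)
$n{\left(P,g \right)} = - \frac{3}{2}$ ($n{\left(P,g \right)} = \left(-6\right) \frac{1}{4} = - \frac{3}{2}$)
$n{\left(8,-1 \right)} \frac{20 - 8}{19 + Q{\left(5 \right)}} - -4 = - \frac{3 \frac{20 - 8}{19 - 27}}{2} - -4 = - \frac{3 \frac{12}{19 - 27}}{2} + 4 = - \frac{3 \frac{12}{-8}}{2} + 4 = - \frac{3 \cdot 12 \left(- \frac{1}{8}\right)}{2} + 4 = \left(- \frac{3}{2}\right) \left(- \frac{3}{2}\right) + 4 = \frac{9}{4} + 4 = \frac{25}{4}$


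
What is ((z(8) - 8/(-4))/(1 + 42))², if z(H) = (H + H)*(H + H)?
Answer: 36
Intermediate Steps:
z(H) = 4*H² (z(H) = (2*H)*(2*H) = 4*H²)
((z(8) - 8/(-4))/(1 + 42))² = ((4*8² - 8/(-4))/(1 + 42))² = ((4*64 - 8*(-¼))/43)² = ((256 + 2)*(1/43))² = (258*(1/43))² = 6² = 36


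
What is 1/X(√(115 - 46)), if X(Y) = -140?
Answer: -1/140 ≈ -0.0071429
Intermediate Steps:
1/X(√(115 - 46)) = 1/(-140) = -1/140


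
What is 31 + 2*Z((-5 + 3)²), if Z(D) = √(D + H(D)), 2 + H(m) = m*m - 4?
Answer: 31 + 2*√14 ≈ 38.483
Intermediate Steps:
H(m) = -6 + m² (H(m) = -2 + (m*m - 4) = -2 + (m² - 4) = -2 + (-4 + m²) = -6 + m²)
Z(D) = √(-6 + D + D²) (Z(D) = √(D + (-6 + D²)) = √(-6 + D + D²))
31 + 2*Z((-5 + 3)²) = 31 + 2*√(-6 + (-5 + 3)² + ((-5 + 3)²)²) = 31 + 2*√(-6 + (-2)² + ((-2)²)²) = 31 + 2*√(-6 + 4 + 4²) = 31 + 2*√(-6 + 4 + 16) = 31 + 2*√14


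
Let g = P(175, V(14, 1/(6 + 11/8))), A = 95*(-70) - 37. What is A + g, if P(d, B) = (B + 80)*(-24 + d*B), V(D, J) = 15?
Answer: 240408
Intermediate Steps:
A = -6687 (A = -6650 - 37 = -6687)
P(d, B) = (-24 + B*d)*(80 + B) (P(d, B) = (80 + B)*(-24 + B*d) = (-24 + B*d)*(80 + B))
g = 247095 (g = -1920 - 24*15 + 175*15**2 + 80*15*175 = -1920 - 360 + 175*225 + 210000 = -1920 - 360 + 39375 + 210000 = 247095)
A + g = -6687 + 247095 = 240408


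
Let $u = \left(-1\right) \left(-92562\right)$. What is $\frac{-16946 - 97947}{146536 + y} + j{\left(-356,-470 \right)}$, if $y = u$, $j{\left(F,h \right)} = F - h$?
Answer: $\frac{27142279}{239098} \approx 113.52$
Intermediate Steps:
$u = 92562$
$y = 92562$
$\frac{-16946 - 97947}{146536 + y} + j{\left(-356,-470 \right)} = \frac{-16946 - 97947}{146536 + 92562} - -114 = - \frac{114893}{239098} + \left(-356 + 470\right) = \left(-114893\right) \frac{1}{239098} + 114 = - \frac{114893}{239098} + 114 = \frac{27142279}{239098}$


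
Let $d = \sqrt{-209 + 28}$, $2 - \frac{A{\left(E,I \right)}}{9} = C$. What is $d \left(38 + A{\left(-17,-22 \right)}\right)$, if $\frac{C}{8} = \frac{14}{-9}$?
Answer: $168 i \sqrt{181} \approx 2260.2 i$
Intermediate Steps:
$C = - \frac{112}{9}$ ($C = 8 \frac{14}{-9} = 8 \cdot 14 \left(- \frac{1}{9}\right) = 8 \left(- \frac{14}{9}\right) = - \frac{112}{9} \approx -12.444$)
$A{\left(E,I \right)} = 130$ ($A{\left(E,I \right)} = 18 - -112 = 18 + 112 = 130$)
$d = i \sqrt{181}$ ($d = \sqrt{-181} = i \sqrt{181} \approx 13.454 i$)
$d \left(38 + A{\left(-17,-22 \right)}\right) = i \sqrt{181} \left(38 + 130\right) = i \sqrt{181} \cdot 168 = 168 i \sqrt{181}$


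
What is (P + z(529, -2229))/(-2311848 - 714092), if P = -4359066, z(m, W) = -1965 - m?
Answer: 218078/151297 ≈ 1.4414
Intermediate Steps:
(P + z(529, -2229))/(-2311848 - 714092) = (-4359066 + (-1965 - 1*529))/(-2311848 - 714092) = (-4359066 + (-1965 - 529))/(-3025940) = (-4359066 - 2494)*(-1/3025940) = -4361560*(-1/3025940) = 218078/151297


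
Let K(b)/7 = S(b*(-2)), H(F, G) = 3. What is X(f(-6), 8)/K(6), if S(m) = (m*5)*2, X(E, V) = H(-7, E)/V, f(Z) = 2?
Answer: -1/2240 ≈ -0.00044643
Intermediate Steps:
X(E, V) = 3/V
S(m) = 10*m (S(m) = (5*m)*2 = 10*m)
K(b) = -140*b (K(b) = 7*(10*(b*(-2))) = 7*(10*(-2*b)) = 7*(-20*b) = -140*b)
X(f(-6), 8)/K(6) = (3/8)/((-140*6)) = (3*(1/8))/(-840) = (3/8)*(-1/840) = -1/2240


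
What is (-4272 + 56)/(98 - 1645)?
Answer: 248/91 ≈ 2.7253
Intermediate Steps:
(-4272 + 56)/(98 - 1645) = -4216/(-1547) = -4216*(-1/1547) = 248/91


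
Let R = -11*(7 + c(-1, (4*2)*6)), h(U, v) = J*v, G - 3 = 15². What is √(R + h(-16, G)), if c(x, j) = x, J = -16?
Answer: I*√3714 ≈ 60.943*I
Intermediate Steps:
G = 228 (G = 3 + 15² = 3 + 225 = 228)
h(U, v) = -16*v
R = -66 (R = -11*(7 - 1) = -11*6 = -66)
√(R + h(-16, G)) = √(-66 - 16*228) = √(-66 - 3648) = √(-3714) = I*√3714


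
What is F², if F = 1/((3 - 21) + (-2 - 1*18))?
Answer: 1/1444 ≈ 0.00069252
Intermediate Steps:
F = -1/38 (F = 1/(-18 + (-2 - 18)) = 1/(-18 - 20) = 1/(-38) = -1/38 ≈ -0.026316)
F² = (-1/38)² = 1/1444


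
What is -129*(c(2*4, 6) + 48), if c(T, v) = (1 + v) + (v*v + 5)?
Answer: -12384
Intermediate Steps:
c(T, v) = 6 + v + v² (c(T, v) = (1 + v) + (v² + 5) = (1 + v) + (5 + v²) = 6 + v + v²)
-129*(c(2*4, 6) + 48) = -129*((6 + 6 + 6²) + 48) = -129*((6 + 6 + 36) + 48) = -129*(48 + 48) = -129*96 = -12384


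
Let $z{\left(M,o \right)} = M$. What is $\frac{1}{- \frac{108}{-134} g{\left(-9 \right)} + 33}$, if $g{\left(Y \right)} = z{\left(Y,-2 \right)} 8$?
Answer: $- \frac{67}{1677} \approx -0.039952$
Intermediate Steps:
$g{\left(Y \right)} = 8 Y$ ($g{\left(Y \right)} = Y 8 = 8 Y$)
$\frac{1}{- \frac{108}{-134} g{\left(-9 \right)} + 33} = \frac{1}{- \frac{108}{-134} \cdot 8 \left(-9\right) + 33} = \frac{1}{\left(-108\right) \left(- \frac{1}{134}\right) \left(-72\right) + 33} = \frac{1}{\frac{54}{67} \left(-72\right) + 33} = \frac{1}{- \frac{3888}{67} + 33} = \frac{1}{- \frac{1677}{67}} = - \frac{67}{1677}$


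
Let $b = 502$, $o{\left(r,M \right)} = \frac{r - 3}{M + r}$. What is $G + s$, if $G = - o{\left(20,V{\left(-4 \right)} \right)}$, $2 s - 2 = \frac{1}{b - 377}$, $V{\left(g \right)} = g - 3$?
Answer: $- \frac{987}{3250} \approx -0.30369$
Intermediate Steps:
$V{\left(g \right)} = -3 + g$
$o{\left(r,M \right)} = \frac{-3 + r}{M + r}$
$s = \frac{251}{250}$ ($s = 1 + \frac{1}{2 \left(502 - 377\right)} = 1 + \frac{1}{2 \cdot 125} = 1 + \frac{1}{2} \cdot \frac{1}{125} = 1 + \frac{1}{250} = \frac{251}{250} \approx 1.004$)
$G = - \frac{17}{13}$ ($G = - \frac{-3 + 20}{\left(-3 - 4\right) + 20} = - \frac{17}{-7 + 20} = - \frac{17}{13} \approx -1.3077$)
$G + s = - \frac{17}{13} + \frac{251}{250} = - \frac{987}{3250}$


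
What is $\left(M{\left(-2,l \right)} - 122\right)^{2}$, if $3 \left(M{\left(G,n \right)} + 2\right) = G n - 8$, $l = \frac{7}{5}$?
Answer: $\frac{407044}{25} \approx 16282.0$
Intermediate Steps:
$l = \frac{7}{5}$ ($l = 7 \cdot \frac{1}{5} = \frac{7}{5} \approx 1.4$)
$M{\left(G,n \right)} = - \frac{14}{3} + \frac{G n}{3}$ ($M{\left(G,n \right)} = -2 + \frac{G n - 8}{3} = -2 + \frac{-8 + G n}{3} = -2 + \left(- \frac{8}{3} + \frac{G n}{3}\right) = - \frac{14}{3} + \frac{G n}{3}$)
$\left(M{\left(-2,l \right)} - 122\right)^{2} = \left(\left(- \frac{14}{3} + \frac{1}{3} \left(-2\right) \frac{7}{5}\right) - 122\right)^{2} = \left(\left(- \frac{14}{3} - \frac{14}{15}\right) - 122\right)^{2} = \left(- \frac{28}{5} - 122\right)^{2} = \left(- \frac{638}{5}\right)^{2} = \frac{407044}{25}$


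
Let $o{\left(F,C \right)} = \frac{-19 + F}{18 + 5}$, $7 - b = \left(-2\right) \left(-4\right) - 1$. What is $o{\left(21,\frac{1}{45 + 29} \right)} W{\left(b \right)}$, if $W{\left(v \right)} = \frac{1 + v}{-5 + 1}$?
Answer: $- \frac{1}{46} \approx -0.021739$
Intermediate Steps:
$b = 0$ ($b = 7 - \left(\left(-2\right) \left(-4\right) - 1\right) = 7 - \left(8 - 1\right) = 7 - 7 = 0$)
$o{\left(F,C \right)} = - \frac{19}{23} + \frac{F}{23}$ ($o{\left(F,C \right)} = \frac{-19 + F}{23} = \left(-19 + F\right) \frac{1}{23} = - \frac{19}{23} + \frac{F}{23}$)
$W{\left(v \right)} = - \frac{1}{4} - \frac{v}{4}$ ($W{\left(v \right)} = \frac{1 + v}{-4} = \left(1 + v\right) \left(- \frac{1}{4}\right) = - \frac{1}{4} - \frac{v}{4}$)
$o{\left(21,\frac{1}{45 + 29} \right)} W{\left(b \right)} = \left(- \frac{19}{23} + \frac{1}{23} \cdot 21\right) \left(- \frac{1}{4} - 0\right) = \left(- \frac{19}{23} + \frac{21}{23}\right) \left(- \frac{1}{4} + 0\right) = \frac{2}{23} \left(- \frac{1}{4}\right) = - \frac{1}{46}$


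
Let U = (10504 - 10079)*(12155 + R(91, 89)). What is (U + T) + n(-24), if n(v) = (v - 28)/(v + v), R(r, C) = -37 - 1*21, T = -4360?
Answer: 61642393/12 ≈ 5.1369e+6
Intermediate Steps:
R(r, C) = -58 (R(r, C) = -37 - 21 = -58)
n(v) = (-28 + v)/(2*v) (n(v) = (-28 + v)/((2*v)) = (-28 + v)*(1/(2*v)) = (-28 + v)/(2*v))
U = 5141225 (U = (10504 - 10079)*(12155 - 58) = 425*12097 = 5141225)
(U + T) + n(-24) = (5141225 - 4360) + (1/2)*(-28 - 24)/(-24) = 5136865 + (1/2)*(-1/24)*(-52) = 5136865 + 13/12 = 61642393/12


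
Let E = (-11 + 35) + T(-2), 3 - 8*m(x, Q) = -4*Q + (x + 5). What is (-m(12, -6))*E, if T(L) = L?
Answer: 209/2 ≈ 104.50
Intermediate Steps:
m(x, Q) = -¼ + Q/2 - x/8 (m(x, Q) = 3/8 - (-4*Q + (x + 5))/8 = 3/8 - (-4*Q + (5 + x))/8 = 3/8 - (5 + x - 4*Q)/8 = 3/8 + (-5/8 + Q/2 - x/8) = -¼ + Q/2 - x/8)
E = 22 (E = (-11 + 35) - 2 = 24 - 2 = 22)
(-m(12, -6))*E = -(-¼ + (½)*(-6) - ⅛*12)*22 = -(-¼ - 3 - 3/2)*22 = -1*(-19/4)*22 = (19/4)*22 = 209/2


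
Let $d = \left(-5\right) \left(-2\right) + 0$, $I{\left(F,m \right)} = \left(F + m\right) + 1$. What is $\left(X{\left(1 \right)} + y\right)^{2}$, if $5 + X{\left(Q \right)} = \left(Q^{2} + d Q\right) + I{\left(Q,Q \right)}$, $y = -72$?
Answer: $3969$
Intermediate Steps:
$I{\left(F,m \right)} = 1 + F + m$
$d = 10$ ($d = 10 + 0 = 10$)
$X{\left(Q \right)} = -4 + Q^{2} + 12 Q$ ($X{\left(Q \right)} = -5 + \left(\left(Q^{2} + 10 Q\right) + \left(1 + Q + Q\right)\right) = -5 + \left(\left(Q^{2} + 10 Q\right) + \left(1 + 2 Q\right)\right) = -5 + \left(1 + Q^{2} + 12 Q\right) = -4 + Q^{2} + 12 Q$)
$\left(X{\left(1 \right)} + y\right)^{2} = \left(\left(-4 + 1^{2} + 12 \cdot 1\right) - 72\right)^{2} = \left(\left(-4 + 1 + 12\right) - 72\right)^{2} = \left(9 - 72\right)^{2} = \left(-63\right)^{2} = 3969$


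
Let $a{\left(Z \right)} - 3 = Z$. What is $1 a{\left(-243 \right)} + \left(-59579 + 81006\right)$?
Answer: $21187$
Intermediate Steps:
$a{\left(Z \right)} = 3 + Z$
$1 a{\left(-243 \right)} + \left(-59579 + 81006\right) = 1 \left(3 - 243\right) + \left(-59579 + 81006\right) = 1 \left(-240\right) + 21427 = -240 + 21427 = 21187$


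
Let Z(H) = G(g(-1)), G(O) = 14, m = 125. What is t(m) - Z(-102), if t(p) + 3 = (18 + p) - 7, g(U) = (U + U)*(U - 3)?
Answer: 119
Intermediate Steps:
g(U) = 2*U*(-3 + U) (g(U) = (2*U)*(-3 + U) = 2*U*(-3 + U))
t(p) = 8 + p (t(p) = -3 + ((18 + p) - 7) = -3 + (11 + p) = 8 + p)
Z(H) = 14
t(m) - Z(-102) = (8 + 125) - 1*14 = 133 - 14 = 119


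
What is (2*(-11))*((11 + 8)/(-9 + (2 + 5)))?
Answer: 209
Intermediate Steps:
(2*(-11))*((11 + 8)/(-9 + (2 + 5))) = -418/(-9 + 7) = -418/(-2) = -418*(-1)/2 = -22*(-19/2) = 209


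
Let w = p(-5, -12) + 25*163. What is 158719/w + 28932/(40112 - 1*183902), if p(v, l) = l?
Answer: 3784109049/97369795 ≈ 38.863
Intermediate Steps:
w = 4063 (w = -12 + 25*163 = -12 + 4075 = 4063)
158719/w + 28932/(40112 - 1*183902) = 158719/4063 + 28932/(40112 - 1*183902) = 158719*(1/4063) + 28932/(40112 - 183902) = 158719/4063 + 28932/(-143790) = 158719/4063 + 28932*(-1/143790) = 158719/4063 - 4822/23965 = 3784109049/97369795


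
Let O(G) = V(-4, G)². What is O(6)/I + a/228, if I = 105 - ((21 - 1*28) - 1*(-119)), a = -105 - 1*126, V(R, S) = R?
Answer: -1755/532 ≈ -3.2989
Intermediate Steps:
a = -231 (a = -105 - 126 = -231)
O(G) = 16 (O(G) = (-4)² = 16)
I = -7 (I = 105 - ((21 - 28) + 119) = 105 - (-7 + 119) = 105 - 1*112 = 105 - 112 = -7)
O(6)/I + a/228 = 16/(-7) - 231/228 = 16*(-⅐) - 231*1/228 = -16/7 - 77/76 = -1755/532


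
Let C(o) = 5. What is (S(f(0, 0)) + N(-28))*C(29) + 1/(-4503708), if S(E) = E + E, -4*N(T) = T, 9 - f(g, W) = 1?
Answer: 517926419/4503708 ≈ 115.00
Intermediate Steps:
f(g, W) = 8 (f(g, W) = 9 - 1*1 = 9 - 1 = 8)
N(T) = -T/4
S(E) = 2*E
(S(f(0, 0)) + N(-28))*C(29) + 1/(-4503708) = (2*8 - ¼*(-28))*5 + 1/(-4503708) = (16 + 7)*5 - 1/4503708 = 23*5 - 1/4503708 = 115 - 1/4503708 = 517926419/4503708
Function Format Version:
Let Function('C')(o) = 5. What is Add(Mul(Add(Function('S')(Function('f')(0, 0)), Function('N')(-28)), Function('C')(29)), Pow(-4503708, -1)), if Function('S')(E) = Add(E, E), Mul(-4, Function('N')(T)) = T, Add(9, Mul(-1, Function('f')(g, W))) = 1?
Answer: Rational(517926419, 4503708) ≈ 115.00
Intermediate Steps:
Function('f')(g, W) = 8 (Function('f')(g, W) = Add(9, Mul(-1, 1)) = Add(9, -1) = 8)
Function('N')(T) = Mul(Rational(-1, 4), T)
Function('S')(E) = Mul(2, E)
Add(Mul(Add(Function('S')(Function('f')(0, 0)), Function('N')(-28)), Function('C')(29)), Pow(-4503708, -1)) = Add(Mul(Add(Mul(2, 8), Mul(Rational(-1, 4), -28)), 5), Pow(-4503708, -1)) = Add(Mul(Add(16, 7), 5), Rational(-1, 4503708)) = Add(Mul(23, 5), Rational(-1, 4503708)) = Add(115, Rational(-1, 4503708)) = Rational(517926419, 4503708)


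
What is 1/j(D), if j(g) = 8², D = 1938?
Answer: 1/64 ≈ 0.015625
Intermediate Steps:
j(g) = 64
1/j(D) = 1/64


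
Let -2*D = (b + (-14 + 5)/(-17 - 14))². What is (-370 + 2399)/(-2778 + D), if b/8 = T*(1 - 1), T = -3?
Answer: -3899738/5339397 ≈ -0.73037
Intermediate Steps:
b = 0 (b = 8*(-3*(1 - 1)) = 8*(-3*0) = 8*0 = 0)
D = -81/1922 (D = -(0 + (-14 + 5)/(-17 - 14))²/2 = -(0 - 9/(-31))²/2 = -(0 - 9*(-1/31))²/2 = -(0 + 9/31)²/2 = -(9/31)²/2 = -½*81/961 = -81/1922 ≈ -0.042144)
(-370 + 2399)/(-2778 + D) = (-370 + 2399)/(-2778 - 81/1922) = 2029/(-5339397/1922) = 2029*(-1922/5339397) = -3899738/5339397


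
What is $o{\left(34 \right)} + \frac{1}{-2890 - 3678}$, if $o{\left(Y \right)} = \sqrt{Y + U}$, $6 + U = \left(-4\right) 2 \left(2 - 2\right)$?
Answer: $- \frac{1}{6568} + 2 \sqrt{7} \approx 5.2914$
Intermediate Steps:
$U = -6$ ($U = -6 + \left(-4\right) 2 \left(2 - 2\right) = -6 - 8 \left(2 - 2\right) = -6 - 0 = -6 + 0 = -6$)
$o{\left(Y \right)} = \sqrt{-6 + Y}$ ($o{\left(Y \right)} = \sqrt{Y - 6} = \sqrt{-6 + Y}$)
$o{\left(34 \right)} + \frac{1}{-2890 - 3678} = \sqrt{-6 + 34} + \frac{1}{-2890 - 3678} = \sqrt{28} + \frac{1}{-6568} = 2 \sqrt{7} - \frac{1}{6568} = - \frac{1}{6568} + 2 \sqrt{7}$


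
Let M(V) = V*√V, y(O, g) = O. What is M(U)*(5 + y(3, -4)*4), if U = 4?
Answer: 136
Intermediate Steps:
M(V) = V^(3/2)
M(U)*(5 + y(3, -4)*4) = 4^(3/2)*(5 + 3*4) = 8*(5 + 12) = 8*17 = 136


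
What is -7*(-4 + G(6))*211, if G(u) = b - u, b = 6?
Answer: 5908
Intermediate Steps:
G(u) = 6 - u
-7*(-4 + G(6))*211 = -7*(-4 + (6 - 1*6))*211 = -7*(-4 + (6 - 6))*211 = -7*(-4 + 0)*211 = -7*(-4)*211 = -1*(-28)*211 = 28*211 = 5908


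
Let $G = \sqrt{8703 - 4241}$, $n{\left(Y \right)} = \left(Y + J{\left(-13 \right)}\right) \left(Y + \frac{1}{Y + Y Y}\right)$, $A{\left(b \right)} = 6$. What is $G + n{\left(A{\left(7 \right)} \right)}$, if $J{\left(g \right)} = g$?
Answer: $- \frac{253}{6} + \sqrt{4462} \approx 24.632$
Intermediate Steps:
$n{\left(Y \right)} = \left(-13 + Y\right) \left(Y + \frac{1}{Y + Y^{2}}\right)$ ($n{\left(Y \right)} = \left(Y - 13\right) \left(Y + \frac{1}{Y + Y Y}\right) = \left(-13 + Y\right) \left(Y + \frac{1}{Y + Y^{2}}\right)$)
$G = \sqrt{4462} \approx 66.798$
$G + n{\left(A{\left(7 \right)} \right)} = \sqrt{4462} + \frac{-13 + 6 + 6^{4} - 13 \cdot 6^{2} - 12 \cdot 6^{3}}{6 \left(1 + 6\right)} = \sqrt{4462} + \frac{-13 + 6 + 1296 - 468 - 2592}{6 \cdot 7} = \sqrt{4462} + \frac{1}{6} \cdot \frac{1}{7} \left(-13 + 6 + 1296 - 468 - 2592\right) = \sqrt{4462} + \frac{1}{6} \cdot \frac{1}{7} \left(-1771\right) = \sqrt{4462} - \frac{253}{6} = - \frac{253}{6} + \sqrt{4462}$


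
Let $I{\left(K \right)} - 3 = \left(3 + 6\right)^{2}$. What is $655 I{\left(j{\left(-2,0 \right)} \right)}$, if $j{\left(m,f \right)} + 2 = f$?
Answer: $55020$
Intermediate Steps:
$j{\left(m,f \right)} = -2 + f$
$I{\left(K \right)} = 84$ ($I{\left(K \right)} = 3 + \left(3 + 6\right)^{2} = 3 + 9^{2} = 3 + 81 = 84$)
$655 I{\left(j{\left(-2,0 \right)} \right)} = 655 \cdot 84 = 55020$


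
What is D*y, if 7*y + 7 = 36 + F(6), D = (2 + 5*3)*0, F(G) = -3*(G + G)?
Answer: 0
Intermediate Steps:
F(G) = -6*G
D = 0 (D = (2 + 15)*0 = 17*0 = 0)
y = -1 (y = -1 + (36 - 6*6)/7 = -1 + (36 - 36)/7 = -1 + (1/7)*0 = -1 + 0 = -1)
D*y = 0*(-1) = 0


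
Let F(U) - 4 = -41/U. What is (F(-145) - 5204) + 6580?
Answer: 200141/145 ≈ 1380.3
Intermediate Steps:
F(U) = 4 - 41/U
(F(-145) - 5204) + 6580 = ((4 - 41/(-145)) - 5204) + 6580 = ((4 - 41*(-1/145)) - 5204) + 6580 = ((4 + 41/145) - 5204) + 6580 = (621/145 - 5204) + 6580 = -753959/145 + 6580 = 200141/145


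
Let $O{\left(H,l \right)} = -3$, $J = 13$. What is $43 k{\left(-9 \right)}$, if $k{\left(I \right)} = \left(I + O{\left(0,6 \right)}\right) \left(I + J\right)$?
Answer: $-2064$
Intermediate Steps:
$k{\left(I \right)} = \left(-3 + I\right) \left(13 + I\right)$ ($k{\left(I \right)} = \left(I - 3\right) \left(I + 13\right) = \left(-3 + I\right) \left(13 + I\right)$)
$43 k{\left(-9 \right)} = 43 \left(-39 + \left(-9\right)^{2} + 10 \left(-9\right)\right) = 43 \left(-39 + 81 - 90\right) = 43 \left(-48\right) = -2064$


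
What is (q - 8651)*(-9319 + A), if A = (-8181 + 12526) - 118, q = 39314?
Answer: -156135996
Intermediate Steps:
A = 4227 (A = 4345 - 118 = 4227)
(q - 8651)*(-9319 + A) = (39314 - 8651)*(-9319 + 4227) = 30663*(-5092) = -156135996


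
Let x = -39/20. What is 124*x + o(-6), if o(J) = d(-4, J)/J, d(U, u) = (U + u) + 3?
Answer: -7219/30 ≈ -240.63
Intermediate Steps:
d(U, u) = 3 + U + u
x = -39/20 (x = -39*1/20 = -39/20 ≈ -1.9500)
o(J) = (-1 + J)/J (o(J) = (3 - 4 + J)/J = (-1 + J)/J)
124*x + o(-6) = 124*(-39/20) + (-1 - 6)/(-6) = -1209/5 - 1/6*(-7) = -1209/5 + 7/6 = -7219/30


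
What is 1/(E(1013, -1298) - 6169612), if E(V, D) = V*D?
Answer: -1/7484486 ≈ -1.3361e-7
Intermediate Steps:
E(V, D) = D*V
1/(E(1013, -1298) - 6169612) = 1/(-1298*1013 - 6169612) = 1/(-1314874 - 6169612) = 1/(-7484486) = -1/7484486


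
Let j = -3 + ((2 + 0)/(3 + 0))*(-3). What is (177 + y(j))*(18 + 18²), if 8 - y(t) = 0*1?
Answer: 63270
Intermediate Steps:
j = -5 (j = -3 + (2/3)*(-3) = -3 + (2*(⅓))*(-3) = -3 + (⅔)*(-3) = -3 - 2 = -5)
y(t) = 8 (y(t) = 8 - 0 = 8 - 1*0 = 8 + 0 = 8)
(177 + y(j))*(18 + 18²) = (177 + 8)*(18 + 18²) = 185*(18 + 324) = 185*342 = 63270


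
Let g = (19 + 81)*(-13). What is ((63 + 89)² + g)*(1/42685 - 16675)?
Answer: -15519484842696/42685 ≈ -3.6358e+8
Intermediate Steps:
g = -1300 (g = 100*(-13) = -1300)
((63 + 89)² + g)*(1/42685 - 16675) = ((63 + 89)² - 1300)*(1/42685 - 16675) = (152² - 1300)*(1/42685 - 16675) = (23104 - 1300)*(-711772374/42685) = 21804*(-711772374/42685) = -15519484842696/42685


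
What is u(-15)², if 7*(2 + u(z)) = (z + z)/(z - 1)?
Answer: 9409/3136 ≈ 3.0003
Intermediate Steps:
u(z) = -2 + 2*z/(7*(-1 + z)) (u(z) = -2 + ((z + z)/(z - 1))/7 = -2 + ((2*z)/(-1 + z))/7 = -2 + (2*z/(-1 + z))/7 = -2 + 2*z/(7*(-1 + z)))
u(-15)² = (2*(7 - 6*(-15))/(7*(-1 - 15)))² = ((2/7)*(7 + 90)/(-16))² = ((2/7)*(-1/16)*97)² = (-97/56)² = 9409/3136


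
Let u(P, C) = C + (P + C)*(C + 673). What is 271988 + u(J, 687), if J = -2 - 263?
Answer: 846595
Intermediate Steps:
J = -265
u(P, C) = C + (673 + C)*(C + P) (u(P, C) = C + (C + P)*(673 + C) = C + (673 + C)*(C + P))
271988 + u(J, 687) = 271988 + (687² + 673*(-265) + 674*687 + 687*(-265)) = 271988 + (471969 - 178345 + 463038 - 182055) = 271988 + 574607 = 846595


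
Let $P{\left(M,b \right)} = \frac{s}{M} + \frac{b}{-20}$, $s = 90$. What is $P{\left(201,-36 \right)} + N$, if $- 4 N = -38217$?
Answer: $\frac{12805707}{1340} \approx 9556.5$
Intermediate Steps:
$N = \frac{38217}{4}$ ($N = \left(- \frac{1}{4}\right) \left(-38217\right) = \frac{38217}{4} \approx 9554.3$)
$P{\left(M,b \right)} = \frac{90}{M} - \frac{b}{20}$ ($P{\left(M,b \right)} = \frac{90}{M} + \frac{b}{-20} = \frac{90}{M} + b \left(- \frac{1}{20}\right) = \frac{90}{M} - \frac{b}{20}$)
$P{\left(201,-36 \right)} + N = \left(\frac{90}{201} - - \frac{9}{5}\right) + \frac{38217}{4} = \left(90 \cdot \frac{1}{201} + \frac{9}{5}\right) + \frac{38217}{4} = \left(\frac{30}{67} + \frac{9}{5}\right) + \frac{38217}{4} = \frac{753}{335} + \frac{38217}{4} = \frac{12805707}{1340}$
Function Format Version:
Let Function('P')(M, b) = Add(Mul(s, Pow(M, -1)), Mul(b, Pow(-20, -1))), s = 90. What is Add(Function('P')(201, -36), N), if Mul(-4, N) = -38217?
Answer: Rational(12805707, 1340) ≈ 9556.5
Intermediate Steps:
N = Rational(38217, 4) (N = Mul(Rational(-1, 4), -38217) = Rational(38217, 4) ≈ 9554.3)
Function('P')(M, b) = Add(Mul(90, Pow(M, -1)), Mul(Rational(-1, 20), b)) (Function('P')(M, b) = Add(Mul(90, Pow(M, -1)), Mul(b, Pow(-20, -1))) = Add(Mul(90, Pow(M, -1)), Mul(b, Rational(-1, 20))) = Add(Mul(90, Pow(M, -1)), Mul(Rational(-1, 20), b)))
Add(Function('P')(201, -36), N) = Add(Add(Mul(90, Pow(201, -1)), Mul(Rational(-1, 20), -36)), Rational(38217, 4)) = Add(Add(Mul(90, Rational(1, 201)), Rational(9, 5)), Rational(38217, 4)) = Add(Add(Rational(30, 67), Rational(9, 5)), Rational(38217, 4)) = Add(Rational(753, 335), Rational(38217, 4)) = Rational(12805707, 1340)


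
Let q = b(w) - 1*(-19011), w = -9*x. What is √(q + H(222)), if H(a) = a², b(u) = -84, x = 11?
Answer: 3*√7579 ≈ 261.17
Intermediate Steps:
w = -99 (w = -9*11 = -99)
q = 18927 (q = -84 - 1*(-19011) = -84 + 19011 = 18927)
√(q + H(222)) = √(18927 + 222²) = √(18927 + 49284) = √68211 = 3*√7579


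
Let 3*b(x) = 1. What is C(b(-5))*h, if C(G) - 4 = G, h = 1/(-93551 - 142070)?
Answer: -13/706863 ≈ -1.8391e-5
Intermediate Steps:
h = -1/235621 (h = 1/(-235621) = -1/235621 ≈ -4.2441e-6)
b(x) = ⅓ (b(x) = (⅓)*1 = ⅓)
C(G) = 4 + G
C(b(-5))*h = (4 + ⅓)*(-1/235621) = (13/3)*(-1/235621) = -13/706863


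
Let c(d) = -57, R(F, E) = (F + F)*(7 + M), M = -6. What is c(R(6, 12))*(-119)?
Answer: 6783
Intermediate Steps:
R(F, E) = 2*F (R(F, E) = (F + F)*(7 - 6) = (2*F)*1 = 2*F)
c(R(6, 12))*(-119) = -57*(-119) = 6783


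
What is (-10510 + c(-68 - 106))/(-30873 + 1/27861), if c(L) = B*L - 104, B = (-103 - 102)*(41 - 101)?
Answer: 29961914427/430076326 ≈ 69.667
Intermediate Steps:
B = 12300 (B = -205*(-60) = 12300)
c(L) = -104 + 12300*L (c(L) = 12300*L - 104 = -104 + 12300*L)
(-10510 + c(-68 - 106))/(-30873 + 1/27861) = (-10510 + (-104 + 12300*(-68 - 106)))/(-30873 + 1/27861) = (-10510 + (-104 + 12300*(-174)))/(-30873 + 1/27861) = (-10510 + (-104 - 2140200))/(-860152652/27861) = (-10510 - 2140304)*(-27861/860152652) = -2150814*(-27861/860152652) = 29961914427/430076326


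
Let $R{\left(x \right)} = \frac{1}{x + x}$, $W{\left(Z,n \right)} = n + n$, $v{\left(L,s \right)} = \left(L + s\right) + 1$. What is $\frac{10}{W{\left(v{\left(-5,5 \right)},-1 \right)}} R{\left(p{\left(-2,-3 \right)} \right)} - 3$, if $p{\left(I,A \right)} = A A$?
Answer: $- \frac{59}{18} \approx -3.2778$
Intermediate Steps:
$v{\left(L,s \right)} = 1 + L + s$
$W{\left(Z,n \right)} = 2 n$
$p{\left(I,A \right)} = A^{2}$
$R{\left(x \right)} = \frac{1}{2 x}$
$\frac{10}{W{\left(v{\left(-5,5 \right)},-1 \right)}} R{\left(p{\left(-2,-3 \right)} \right)} - 3 = \frac{10}{2 \left(-1\right)} \frac{1}{2 \left(-3\right)^{2}} - 3 = \frac{10}{-2} \frac{1}{2 \cdot 9} - 3 = 10 \left(- \frac{1}{2}\right) \frac{1}{2} \cdot \frac{1}{9} - 3 = \left(-5\right) \frac{1}{18} - 3 = - \frac{5}{18} - 3 = - \frac{59}{18}$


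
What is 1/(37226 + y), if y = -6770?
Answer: 1/30456 ≈ 3.2834e-5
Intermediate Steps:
1/(37226 + y) = 1/(37226 - 6770) = 1/30456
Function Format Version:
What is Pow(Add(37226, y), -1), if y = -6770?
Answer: Rational(1, 30456) ≈ 3.2834e-5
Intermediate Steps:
Pow(Add(37226, y), -1) = Pow(Add(37226, -6770), -1) = Pow(30456, -1) = Rational(1, 30456)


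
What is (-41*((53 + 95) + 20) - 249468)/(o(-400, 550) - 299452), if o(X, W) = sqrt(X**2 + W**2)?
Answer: 19191579228/22417759451 + 3204450*sqrt(185)/22417759451 ≈ 0.85803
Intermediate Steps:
o(X, W) = sqrt(W**2 + X**2)
(-41*((53 + 95) + 20) - 249468)/(o(-400, 550) - 299452) = (-41*((53 + 95) + 20) - 249468)/(sqrt(550**2 + (-400)**2) - 299452) = (-41*(148 + 20) - 249468)/(sqrt(302500 + 160000) - 299452) = (-41*168 - 249468)/(sqrt(462500) - 299452) = (-6888 - 249468)/(50*sqrt(185) - 299452) = -256356/(-299452 + 50*sqrt(185))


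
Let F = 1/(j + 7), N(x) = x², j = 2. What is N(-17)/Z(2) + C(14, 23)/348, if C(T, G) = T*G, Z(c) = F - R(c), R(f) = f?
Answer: -26461/174 ≈ -152.07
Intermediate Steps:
F = ⅑ (F = 1/(2 + 7) = 1/9 = ⅑ ≈ 0.11111)
Z(c) = ⅑ - c
C(T, G) = G*T
N(-17)/Z(2) + C(14, 23)/348 = (-17)²/(⅑ - 1*2) + (23*14)/348 = 289/(⅑ - 2) + 322*(1/348) = 289/(-17/9) + 161/174 = 289*(-9/17) + 161/174 = -153 + 161/174 = -26461/174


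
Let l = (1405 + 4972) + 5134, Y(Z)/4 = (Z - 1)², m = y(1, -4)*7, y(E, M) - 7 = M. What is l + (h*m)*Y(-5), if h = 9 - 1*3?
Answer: 29655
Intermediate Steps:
y(E, M) = 7 + M
h = 6 (h = 9 - 3 = 6)
m = 21 (m = (7 - 4)*7 = 3*7 = 21)
Y(Z) = 4*(-1 + Z)² (Y(Z) = 4*(Z - 1)² = 4*(-1 + Z)²)
l = 11511 (l = 6377 + 5134 = 11511)
l + (h*m)*Y(-5) = 11511 + (6*21)*(4*(-1 - 5)²) = 11511 + 126*(4*(-6)²) = 11511 + 126*(4*36) = 11511 + 126*144 = 11511 + 18144 = 29655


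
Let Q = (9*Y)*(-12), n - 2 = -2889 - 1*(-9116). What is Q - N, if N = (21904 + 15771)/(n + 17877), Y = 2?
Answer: -5244571/24106 ≈ -217.56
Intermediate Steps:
n = 6229 (n = 2 + (-2889 - 1*(-9116)) = 2 + (-2889 + 9116) = 2 + 6227 = 6229)
Q = -216 (Q = (9*2)*(-12) = 18*(-12) = -216)
N = 37675/24106 (N = (21904 + 15771)/(6229 + 17877) = 37675/24106 ≈ 1.5629)
Q - N = -216 - 1*37675/24106 = -216 - 37675/24106 = -5244571/24106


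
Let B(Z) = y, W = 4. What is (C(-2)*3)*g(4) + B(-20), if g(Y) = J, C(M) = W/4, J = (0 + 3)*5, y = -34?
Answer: 11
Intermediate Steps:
J = 15 (J = 3*5 = 15)
B(Z) = -34
C(M) = 1 (C(M) = 4/4 = 4*(¼) = 1)
g(Y) = 15
(C(-2)*3)*g(4) + B(-20) = (1*3)*15 - 34 = 3*15 - 34 = 45 - 34 = 11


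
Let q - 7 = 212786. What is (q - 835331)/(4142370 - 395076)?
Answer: -311269/1873647 ≈ -0.16613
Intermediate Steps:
q = 212793 (q = 7 + 212786 = 212793)
(q - 835331)/(4142370 - 395076) = (212793 - 835331)/(4142370 - 395076) = -622538/3747294 = -622538*1/3747294 = -311269/1873647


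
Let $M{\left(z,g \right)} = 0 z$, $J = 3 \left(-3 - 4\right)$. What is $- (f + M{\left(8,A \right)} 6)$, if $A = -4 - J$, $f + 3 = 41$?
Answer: $-38$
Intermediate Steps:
$f = 38$ ($f = -3 + 41 = 38$)
$J = -21$ ($J = 3 \left(-7\right) = -21$)
$A = 17$ ($A = -4 - -21 = -4 + 21 = 17$)
$M{\left(z,g \right)} = 0$
$- (f + M{\left(8,A \right)} 6) = - (38 + 0 \cdot 6) = - (38 + 0) = \left(-1\right) 38 = -38$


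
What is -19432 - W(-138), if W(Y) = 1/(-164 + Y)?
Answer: -5868463/302 ≈ -19432.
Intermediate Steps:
-19432 - W(-138) = -19432 - 1/(-164 - 138) = -19432 - 1/(-302) = -19432 - 1*(-1/302) = -19432 + 1/302 = -5868463/302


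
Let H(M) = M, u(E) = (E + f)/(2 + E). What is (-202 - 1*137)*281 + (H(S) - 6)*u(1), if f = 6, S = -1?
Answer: -285826/3 ≈ -95275.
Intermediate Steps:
u(E) = (6 + E)/(2 + E) (u(E) = (E + 6)/(2 + E) = (6 + E)/(2 + E))
(-202 - 1*137)*281 + (H(S) - 6)*u(1) = (-202 - 1*137)*281 + (-1 - 6)*((6 + 1)/(2 + 1)) = (-202 - 137)*281 - 7*7/3 = -339*281 - 7*7/3 = -95259 - 7*7/3 = -95259 - 49/3 = -285826/3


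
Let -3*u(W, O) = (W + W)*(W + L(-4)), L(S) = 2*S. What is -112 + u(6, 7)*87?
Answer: 584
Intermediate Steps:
u(W, O) = -2*W*(-8 + W)/3 (u(W, O) = -(W + W)*(W + 2*(-4))/3 = -2*W*(W - 8)/3 = -2*W*(-8 + W)/3)
-112 + u(6, 7)*87 = -112 + ((⅔)*6*(8 - 1*6))*87 = -112 + ((⅔)*6*(8 - 6))*87 = -112 + ((⅔)*6*2)*87 = -112 + 8*87 = -112 + 696 = 584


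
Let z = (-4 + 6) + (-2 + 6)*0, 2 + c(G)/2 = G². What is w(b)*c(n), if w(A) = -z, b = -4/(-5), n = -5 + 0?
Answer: -92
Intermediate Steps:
n = -5
c(G) = -4 + 2*G²
z = 2 (z = 2 + 4*0 = 2 + 0 = 2)
b = ⅘ (b = -4*(-⅕) = ⅘ ≈ 0.80000)
w(A) = -2 (w(A) = -1*2 = -2)
w(b)*c(n) = -2*(-4 + 2*(-5)²) = -2*(-4 + 2*25) = -2*(-4 + 50) = -2*46 = -92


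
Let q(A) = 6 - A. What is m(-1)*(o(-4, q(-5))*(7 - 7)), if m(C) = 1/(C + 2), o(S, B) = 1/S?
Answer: 0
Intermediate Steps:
m(C) = 1/(2 + C)
m(-1)*(o(-4, q(-5))*(7 - 7)) = ((7 - 7)/(-4))/(2 - 1) = (-¼*0)/1 = 1*0 = 0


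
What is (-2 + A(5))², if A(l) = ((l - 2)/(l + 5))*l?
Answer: ¼ ≈ 0.25000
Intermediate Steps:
A(l) = l*(-2 + l)/(5 + l) (A(l) = ((-2 + l)/(5 + l))*l = l*(-2 + l)/(5 + l))
(-2 + A(5))² = (-2 + 5*(-2 + 5)/(5 + 5))² = (-2 + 5*3/10)² = (-2 + 5*(⅒)*3)² = (-2 + 3/2)² = (-½)² = ¼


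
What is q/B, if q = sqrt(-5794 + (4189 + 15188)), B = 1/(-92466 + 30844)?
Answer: -1047574*sqrt(47) ≈ -7.1818e+6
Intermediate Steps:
B = -1/61622 (B = 1/(-61622) = -1/61622 ≈ -1.6228e-5)
q = 17*sqrt(47) (q = sqrt(-5794 + 19377) = sqrt(13583) = 17*sqrt(47) ≈ 116.55)
q/B = (17*sqrt(47))/(-1/61622) = (17*sqrt(47))*(-61622) = -1047574*sqrt(47)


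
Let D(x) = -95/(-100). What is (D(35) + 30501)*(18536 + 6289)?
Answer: 3028843635/4 ≈ 7.5721e+8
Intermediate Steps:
D(x) = 19/20 (D(x) = -95*(-1/100) = 19/20)
(D(35) + 30501)*(18536 + 6289) = (19/20 + 30501)*(18536 + 6289) = (610039/20)*24825 = 3028843635/4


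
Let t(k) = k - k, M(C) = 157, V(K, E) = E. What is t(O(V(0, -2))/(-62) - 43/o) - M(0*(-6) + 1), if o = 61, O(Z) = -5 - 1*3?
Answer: -157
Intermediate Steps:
O(Z) = -8 (O(Z) = -5 - 3 = -8)
t(k) = 0
t(O(V(0, -2))/(-62) - 43/o) - M(0*(-6) + 1) = 0 - 1*157 = 0 - 157 = -157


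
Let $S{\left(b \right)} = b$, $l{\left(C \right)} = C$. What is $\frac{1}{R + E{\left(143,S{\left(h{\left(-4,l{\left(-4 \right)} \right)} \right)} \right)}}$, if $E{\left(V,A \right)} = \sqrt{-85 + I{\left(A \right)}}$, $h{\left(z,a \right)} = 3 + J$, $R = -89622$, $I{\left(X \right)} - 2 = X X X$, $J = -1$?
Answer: $- \frac{29874}{2677367653} - \frac{5 i \sqrt{3}}{8032102959} \approx -1.1158 \cdot 10^{-5} - 1.0782 \cdot 10^{-9} i$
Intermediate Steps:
$I{\left(X \right)} = 2 + X^{3}$ ($I{\left(X \right)} = 2 + X X X = 2 + X^{2} X = 2 + X^{3}$)
$h{\left(z,a \right)} = 2$ ($h{\left(z,a \right)} = 3 - 1 = 2$)
$E{\left(V,A \right)} = \sqrt{-83 + A^{3}}$ ($E{\left(V,A \right)} = \sqrt{-85 + \left(2 + A^{3}\right)} = \sqrt{-83 + A^{3}}$)
$\frac{1}{R + E{\left(143,S{\left(h{\left(-4,l{\left(-4 \right)} \right)} \right)} \right)}} = \frac{1}{-89622 + \sqrt{-83 + 2^{3}}} = \frac{1}{-89622 + \sqrt{-83 + 8}} = \frac{1}{-89622 + \sqrt{-75}} = \frac{1}{-89622 + 5 i \sqrt{3}}$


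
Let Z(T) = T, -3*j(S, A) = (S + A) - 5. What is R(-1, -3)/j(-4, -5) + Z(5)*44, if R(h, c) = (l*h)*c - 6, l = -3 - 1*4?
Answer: 2999/14 ≈ 214.21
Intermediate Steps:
j(S, A) = 5/3 - A/3 - S/3 (j(S, A) = -((S + A) - 5)/3 = -((A + S) - 5)/3 = -(-5 + A + S)/3 = 5/3 - A/3 - S/3)
l = -7 (l = -3 - 4 = -7)
R(h, c) = -6 - 7*c*h (R(h, c) = (-7*h)*c - 6 = -7*c*h - 6 = -6 - 7*c*h)
R(-1, -3)/j(-4, -5) + Z(5)*44 = (-6 - 7*(-3)*(-1))/(5/3 - ⅓*(-5) - ⅓*(-4)) + 5*44 = (-6 - 21)/(5/3 + 5/3 + 4/3) + 220 = -27/14/3 + 220 = -27*3/14 + 220 = -81/14 + 220 = 2999/14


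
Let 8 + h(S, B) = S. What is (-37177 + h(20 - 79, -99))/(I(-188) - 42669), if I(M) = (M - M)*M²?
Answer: 37244/42669 ≈ 0.87286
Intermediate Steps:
I(M) = 0 (I(M) = 0*M² = 0)
h(S, B) = -8 + S
(-37177 + h(20 - 79, -99))/(I(-188) - 42669) = (-37177 + (-8 + (20 - 79)))/(0 - 42669) = (-37177 + (-8 - 59))/(-42669) = (-37177 - 67)*(-1/42669) = -37244*(-1/42669) = 37244/42669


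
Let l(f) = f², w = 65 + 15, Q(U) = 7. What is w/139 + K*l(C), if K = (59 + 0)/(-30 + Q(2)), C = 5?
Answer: -203185/3197 ≈ -63.555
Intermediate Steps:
w = 80
K = -59/23 (K = (59 + 0)/(-30 + 7) = 59/(-23) = 59*(-1/23) = -59/23 ≈ -2.5652)
w/139 + K*l(C) = 80/139 - 59/23*5² = 80*(1/139) - 59/23*25 = 80/139 - 1475/23 = -203185/3197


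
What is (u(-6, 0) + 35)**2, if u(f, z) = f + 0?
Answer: 841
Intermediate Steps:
u(f, z) = f
(u(-6, 0) + 35)**2 = (-6 + 35)**2 = 29**2 = 841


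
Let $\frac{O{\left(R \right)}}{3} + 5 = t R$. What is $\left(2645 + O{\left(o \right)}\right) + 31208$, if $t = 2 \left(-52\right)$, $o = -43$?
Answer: $47254$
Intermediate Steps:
$t = -104$
$O{\left(R \right)} = -15 - 312 R$ ($O{\left(R \right)} = -15 + 3 \left(- 104 R\right) = -15 - 312 R$)
$\left(2645 + O{\left(o \right)}\right) + 31208 = \left(2645 - -13401\right) + 31208 = \left(2645 + \left(-15 + 13416\right)\right) + 31208 = \left(2645 + 13401\right) + 31208 = 16046 + 31208 = 47254$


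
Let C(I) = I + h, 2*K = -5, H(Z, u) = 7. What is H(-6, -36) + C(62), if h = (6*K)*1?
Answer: 54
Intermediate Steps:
K = -5/2 (K = (½)*(-5) = -5/2 ≈ -2.5000)
h = -15 (h = (6*(-5/2))*1 = -15*1 = -15)
C(I) = -15 + I (C(I) = I - 15 = -15 + I)
H(-6, -36) + C(62) = 7 + (-15 + 62) = 7 + 47 = 54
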